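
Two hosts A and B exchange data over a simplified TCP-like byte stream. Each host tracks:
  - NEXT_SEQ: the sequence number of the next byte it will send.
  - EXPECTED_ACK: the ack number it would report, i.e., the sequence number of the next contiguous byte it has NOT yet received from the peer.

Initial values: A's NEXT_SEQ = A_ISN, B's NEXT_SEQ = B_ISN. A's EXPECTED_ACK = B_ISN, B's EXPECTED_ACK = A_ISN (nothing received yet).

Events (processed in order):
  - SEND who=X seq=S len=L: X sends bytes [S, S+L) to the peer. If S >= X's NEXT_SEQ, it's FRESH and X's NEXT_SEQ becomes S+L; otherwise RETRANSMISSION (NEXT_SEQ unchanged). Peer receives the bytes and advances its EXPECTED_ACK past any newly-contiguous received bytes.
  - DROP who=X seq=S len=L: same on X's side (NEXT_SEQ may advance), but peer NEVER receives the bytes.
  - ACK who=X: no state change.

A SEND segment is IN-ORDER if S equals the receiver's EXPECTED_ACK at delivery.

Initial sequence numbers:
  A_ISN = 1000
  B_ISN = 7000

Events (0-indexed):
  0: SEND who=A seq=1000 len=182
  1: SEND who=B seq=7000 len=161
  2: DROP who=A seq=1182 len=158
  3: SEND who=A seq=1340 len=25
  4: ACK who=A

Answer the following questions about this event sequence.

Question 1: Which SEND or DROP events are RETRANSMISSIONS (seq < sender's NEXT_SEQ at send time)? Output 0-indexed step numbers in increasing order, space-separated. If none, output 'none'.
Step 0: SEND seq=1000 -> fresh
Step 1: SEND seq=7000 -> fresh
Step 2: DROP seq=1182 -> fresh
Step 3: SEND seq=1340 -> fresh

Answer: none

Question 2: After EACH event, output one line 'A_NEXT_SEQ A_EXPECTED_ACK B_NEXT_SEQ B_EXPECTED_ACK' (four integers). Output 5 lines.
1182 7000 7000 1182
1182 7161 7161 1182
1340 7161 7161 1182
1365 7161 7161 1182
1365 7161 7161 1182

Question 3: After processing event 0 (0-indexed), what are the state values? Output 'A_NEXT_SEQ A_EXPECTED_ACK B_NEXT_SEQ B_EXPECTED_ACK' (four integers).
After event 0: A_seq=1182 A_ack=7000 B_seq=7000 B_ack=1182

1182 7000 7000 1182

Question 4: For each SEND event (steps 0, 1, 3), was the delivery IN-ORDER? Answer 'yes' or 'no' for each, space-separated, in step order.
Answer: yes yes no

Derivation:
Step 0: SEND seq=1000 -> in-order
Step 1: SEND seq=7000 -> in-order
Step 3: SEND seq=1340 -> out-of-order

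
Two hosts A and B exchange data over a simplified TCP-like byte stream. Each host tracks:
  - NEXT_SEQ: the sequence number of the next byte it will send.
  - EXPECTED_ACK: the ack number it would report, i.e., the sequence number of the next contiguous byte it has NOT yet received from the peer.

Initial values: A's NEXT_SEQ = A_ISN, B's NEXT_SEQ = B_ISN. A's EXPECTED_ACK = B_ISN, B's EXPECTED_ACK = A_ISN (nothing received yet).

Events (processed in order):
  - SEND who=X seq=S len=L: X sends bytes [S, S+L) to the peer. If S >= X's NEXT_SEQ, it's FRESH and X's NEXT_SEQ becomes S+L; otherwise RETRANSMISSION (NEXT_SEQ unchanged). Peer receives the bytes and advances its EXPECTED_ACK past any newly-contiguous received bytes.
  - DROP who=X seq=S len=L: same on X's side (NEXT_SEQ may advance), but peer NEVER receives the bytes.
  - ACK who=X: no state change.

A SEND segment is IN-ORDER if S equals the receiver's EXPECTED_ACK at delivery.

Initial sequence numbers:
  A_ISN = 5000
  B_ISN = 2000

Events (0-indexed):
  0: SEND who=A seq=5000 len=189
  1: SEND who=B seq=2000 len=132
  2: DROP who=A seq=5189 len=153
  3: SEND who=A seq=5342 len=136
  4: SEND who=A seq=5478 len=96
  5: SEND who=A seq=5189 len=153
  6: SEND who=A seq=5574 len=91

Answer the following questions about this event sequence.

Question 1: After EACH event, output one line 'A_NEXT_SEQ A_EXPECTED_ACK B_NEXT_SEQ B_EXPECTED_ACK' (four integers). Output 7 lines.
5189 2000 2000 5189
5189 2132 2132 5189
5342 2132 2132 5189
5478 2132 2132 5189
5574 2132 2132 5189
5574 2132 2132 5574
5665 2132 2132 5665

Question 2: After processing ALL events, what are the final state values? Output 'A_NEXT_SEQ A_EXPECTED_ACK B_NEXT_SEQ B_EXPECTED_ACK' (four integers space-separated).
After event 0: A_seq=5189 A_ack=2000 B_seq=2000 B_ack=5189
After event 1: A_seq=5189 A_ack=2132 B_seq=2132 B_ack=5189
After event 2: A_seq=5342 A_ack=2132 B_seq=2132 B_ack=5189
After event 3: A_seq=5478 A_ack=2132 B_seq=2132 B_ack=5189
After event 4: A_seq=5574 A_ack=2132 B_seq=2132 B_ack=5189
After event 5: A_seq=5574 A_ack=2132 B_seq=2132 B_ack=5574
After event 6: A_seq=5665 A_ack=2132 B_seq=2132 B_ack=5665

Answer: 5665 2132 2132 5665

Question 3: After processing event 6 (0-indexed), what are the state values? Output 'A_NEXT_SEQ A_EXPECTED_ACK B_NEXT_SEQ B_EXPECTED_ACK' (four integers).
After event 0: A_seq=5189 A_ack=2000 B_seq=2000 B_ack=5189
After event 1: A_seq=5189 A_ack=2132 B_seq=2132 B_ack=5189
After event 2: A_seq=5342 A_ack=2132 B_seq=2132 B_ack=5189
After event 3: A_seq=5478 A_ack=2132 B_seq=2132 B_ack=5189
After event 4: A_seq=5574 A_ack=2132 B_seq=2132 B_ack=5189
After event 5: A_seq=5574 A_ack=2132 B_seq=2132 B_ack=5574
After event 6: A_seq=5665 A_ack=2132 B_seq=2132 B_ack=5665

5665 2132 2132 5665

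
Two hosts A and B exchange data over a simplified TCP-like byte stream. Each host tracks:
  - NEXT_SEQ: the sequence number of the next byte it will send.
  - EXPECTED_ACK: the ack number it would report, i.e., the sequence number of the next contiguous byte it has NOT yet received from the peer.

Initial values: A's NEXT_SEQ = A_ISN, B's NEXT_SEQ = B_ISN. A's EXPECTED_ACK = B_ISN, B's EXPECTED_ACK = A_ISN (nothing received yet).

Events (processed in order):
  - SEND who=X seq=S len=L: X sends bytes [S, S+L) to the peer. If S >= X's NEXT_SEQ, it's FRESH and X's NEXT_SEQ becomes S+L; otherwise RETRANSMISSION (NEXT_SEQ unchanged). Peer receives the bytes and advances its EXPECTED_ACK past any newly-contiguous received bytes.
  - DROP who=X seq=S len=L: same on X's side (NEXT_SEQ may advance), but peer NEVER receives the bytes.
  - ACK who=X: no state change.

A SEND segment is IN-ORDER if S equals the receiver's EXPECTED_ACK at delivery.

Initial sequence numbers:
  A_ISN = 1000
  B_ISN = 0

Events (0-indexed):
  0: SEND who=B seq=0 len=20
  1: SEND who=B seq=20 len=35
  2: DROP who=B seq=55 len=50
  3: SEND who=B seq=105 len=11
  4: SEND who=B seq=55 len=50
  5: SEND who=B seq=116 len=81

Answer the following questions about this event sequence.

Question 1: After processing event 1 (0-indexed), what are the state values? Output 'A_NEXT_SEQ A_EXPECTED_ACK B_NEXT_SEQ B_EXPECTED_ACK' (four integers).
After event 0: A_seq=1000 A_ack=20 B_seq=20 B_ack=1000
After event 1: A_seq=1000 A_ack=55 B_seq=55 B_ack=1000

1000 55 55 1000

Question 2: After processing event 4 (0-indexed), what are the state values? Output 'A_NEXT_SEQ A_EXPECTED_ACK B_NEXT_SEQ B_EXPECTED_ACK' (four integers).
After event 0: A_seq=1000 A_ack=20 B_seq=20 B_ack=1000
After event 1: A_seq=1000 A_ack=55 B_seq=55 B_ack=1000
After event 2: A_seq=1000 A_ack=55 B_seq=105 B_ack=1000
After event 3: A_seq=1000 A_ack=55 B_seq=116 B_ack=1000
After event 4: A_seq=1000 A_ack=116 B_seq=116 B_ack=1000

1000 116 116 1000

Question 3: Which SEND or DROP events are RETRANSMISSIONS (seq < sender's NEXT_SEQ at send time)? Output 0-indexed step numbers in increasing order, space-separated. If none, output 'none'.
Step 0: SEND seq=0 -> fresh
Step 1: SEND seq=20 -> fresh
Step 2: DROP seq=55 -> fresh
Step 3: SEND seq=105 -> fresh
Step 4: SEND seq=55 -> retransmit
Step 5: SEND seq=116 -> fresh

Answer: 4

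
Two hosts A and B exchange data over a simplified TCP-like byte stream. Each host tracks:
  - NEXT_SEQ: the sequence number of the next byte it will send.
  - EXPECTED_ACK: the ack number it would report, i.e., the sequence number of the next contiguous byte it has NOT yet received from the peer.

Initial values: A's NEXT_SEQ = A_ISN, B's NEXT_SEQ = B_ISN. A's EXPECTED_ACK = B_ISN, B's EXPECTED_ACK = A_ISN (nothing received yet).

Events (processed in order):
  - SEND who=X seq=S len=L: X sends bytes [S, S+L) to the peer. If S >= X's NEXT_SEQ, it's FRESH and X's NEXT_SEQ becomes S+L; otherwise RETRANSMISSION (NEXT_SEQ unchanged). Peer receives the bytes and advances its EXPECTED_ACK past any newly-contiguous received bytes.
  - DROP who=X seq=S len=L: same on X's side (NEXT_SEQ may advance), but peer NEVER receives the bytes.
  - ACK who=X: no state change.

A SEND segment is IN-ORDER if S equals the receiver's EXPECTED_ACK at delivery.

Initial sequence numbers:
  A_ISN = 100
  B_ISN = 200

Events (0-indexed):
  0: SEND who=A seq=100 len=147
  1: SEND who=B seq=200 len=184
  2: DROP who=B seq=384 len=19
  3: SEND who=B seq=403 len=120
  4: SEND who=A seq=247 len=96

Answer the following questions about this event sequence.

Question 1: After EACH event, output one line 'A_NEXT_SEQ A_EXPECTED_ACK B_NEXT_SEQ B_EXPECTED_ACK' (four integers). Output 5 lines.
247 200 200 247
247 384 384 247
247 384 403 247
247 384 523 247
343 384 523 343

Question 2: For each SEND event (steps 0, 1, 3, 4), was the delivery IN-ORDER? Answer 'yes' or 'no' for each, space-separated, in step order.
Step 0: SEND seq=100 -> in-order
Step 1: SEND seq=200 -> in-order
Step 3: SEND seq=403 -> out-of-order
Step 4: SEND seq=247 -> in-order

Answer: yes yes no yes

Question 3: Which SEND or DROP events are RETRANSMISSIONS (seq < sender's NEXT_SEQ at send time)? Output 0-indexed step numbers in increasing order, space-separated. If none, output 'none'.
Step 0: SEND seq=100 -> fresh
Step 1: SEND seq=200 -> fresh
Step 2: DROP seq=384 -> fresh
Step 3: SEND seq=403 -> fresh
Step 4: SEND seq=247 -> fresh

Answer: none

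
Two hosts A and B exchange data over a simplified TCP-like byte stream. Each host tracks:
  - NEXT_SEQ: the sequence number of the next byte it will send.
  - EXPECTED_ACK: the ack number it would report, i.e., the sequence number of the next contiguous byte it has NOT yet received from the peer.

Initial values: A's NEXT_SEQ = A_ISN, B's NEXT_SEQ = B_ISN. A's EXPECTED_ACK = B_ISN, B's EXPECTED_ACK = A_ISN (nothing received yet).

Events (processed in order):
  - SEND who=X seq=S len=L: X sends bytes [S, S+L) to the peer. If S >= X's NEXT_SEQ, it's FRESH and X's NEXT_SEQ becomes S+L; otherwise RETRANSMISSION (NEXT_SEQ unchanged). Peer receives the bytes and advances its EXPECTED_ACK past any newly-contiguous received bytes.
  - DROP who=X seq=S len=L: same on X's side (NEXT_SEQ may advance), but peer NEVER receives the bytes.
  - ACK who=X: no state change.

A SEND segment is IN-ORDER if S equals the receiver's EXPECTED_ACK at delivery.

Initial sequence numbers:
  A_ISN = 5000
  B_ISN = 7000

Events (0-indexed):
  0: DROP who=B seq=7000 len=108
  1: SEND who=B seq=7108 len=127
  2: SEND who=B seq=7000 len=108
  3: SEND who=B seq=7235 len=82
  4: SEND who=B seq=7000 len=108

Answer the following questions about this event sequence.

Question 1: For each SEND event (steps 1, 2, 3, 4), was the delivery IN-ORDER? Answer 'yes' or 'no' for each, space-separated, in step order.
Step 1: SEND seq=7108 -> out-of-order
Step 2: SEND seq=7000 -> in-order
Step 3: SEND seq=7235 -> in-order
Step 4: SEND seq=7000 -> out-of-order

Answer: no yes yes no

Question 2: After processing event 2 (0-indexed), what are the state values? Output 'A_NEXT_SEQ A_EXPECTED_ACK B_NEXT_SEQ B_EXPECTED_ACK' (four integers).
After event 0: A_seq=5000 A_ack=7000 B_seq=7108 B_ack=5000
After event 1: A_seq=5000 A_ack=7000 B_seq=7235 B_ack=5000
After event 2: A_seq=5000 A_ack=7235 B_seq=7235 B_ack=5000

5000 7235 7235 5000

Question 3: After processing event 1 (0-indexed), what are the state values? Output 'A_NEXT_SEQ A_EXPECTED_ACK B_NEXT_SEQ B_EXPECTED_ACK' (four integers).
After event 0: A_seq=5000 A_ack=7000 B_seq=7108 B_ack=5000
After event 1: A_seq=5000 A_ack=7000 B_seq=7235 B_ack=5000

5000 7000 7235 5000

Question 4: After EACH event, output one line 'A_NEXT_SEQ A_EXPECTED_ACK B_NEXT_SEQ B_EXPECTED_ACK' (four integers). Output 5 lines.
5000 7000 7108 5000
5000 7000 7235 5000
5000 7235 7235 5000
5000 7317 7317 5000
5000 7317 7317 5000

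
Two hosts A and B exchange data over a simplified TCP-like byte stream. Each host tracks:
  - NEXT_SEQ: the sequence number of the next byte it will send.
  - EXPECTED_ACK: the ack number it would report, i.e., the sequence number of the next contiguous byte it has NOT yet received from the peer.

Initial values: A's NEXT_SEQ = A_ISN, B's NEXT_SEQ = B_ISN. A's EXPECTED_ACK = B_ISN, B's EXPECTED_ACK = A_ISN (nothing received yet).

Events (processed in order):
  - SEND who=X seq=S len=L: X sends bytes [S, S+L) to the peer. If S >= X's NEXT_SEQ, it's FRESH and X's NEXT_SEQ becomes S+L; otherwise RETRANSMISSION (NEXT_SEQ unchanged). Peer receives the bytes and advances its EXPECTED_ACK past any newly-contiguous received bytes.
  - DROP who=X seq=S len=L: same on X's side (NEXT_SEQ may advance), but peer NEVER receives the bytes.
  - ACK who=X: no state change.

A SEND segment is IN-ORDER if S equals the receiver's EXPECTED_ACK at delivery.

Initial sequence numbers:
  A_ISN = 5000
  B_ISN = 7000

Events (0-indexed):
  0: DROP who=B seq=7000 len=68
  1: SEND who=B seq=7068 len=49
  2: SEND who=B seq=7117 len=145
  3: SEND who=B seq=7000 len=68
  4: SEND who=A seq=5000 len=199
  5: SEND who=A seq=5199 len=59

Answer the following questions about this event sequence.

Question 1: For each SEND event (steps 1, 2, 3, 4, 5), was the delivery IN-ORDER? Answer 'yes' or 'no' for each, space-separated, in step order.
Answer: no no yes yes yes

Derivation:
Step 1: SEND seq=7068 -> out-of-order
Step 2: SEND seq=7117 -> out-of-order
Step 3: SEND seq=7000 -> in-order
Step 4: SEND seq=5000 -> in-order
Step 5: SEND seq=5199 -> in-order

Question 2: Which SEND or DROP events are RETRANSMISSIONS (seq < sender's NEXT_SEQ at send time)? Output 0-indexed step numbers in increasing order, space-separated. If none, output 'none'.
Answer: 3

Derivation:
Step 0: DROP seq=7000 -> fresh
Step 1: SEND seq=7068 -> fresh
Step 2: SEND seq=7117 -> fresh
Step 3: SEND seq=7000 -> retransmit
Step 4: SEND seq=5000 -> fresh
Step 5: SEND seq=5199 -> fresh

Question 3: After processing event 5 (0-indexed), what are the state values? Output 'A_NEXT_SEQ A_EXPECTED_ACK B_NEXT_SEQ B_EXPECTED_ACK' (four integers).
After event 0: A_seq=5000 A_ack=7000 B_seq=7068 B_ack=5000
After event 1: A_seq=5000 A_ack=7000 B_seq=7117 B_ack=5000
After event 2: A_seq=5000 A_ack=7000 B_seq=7262 B_ack=5000
After event 3: A_seq=5000 A_ack=7262 B_seq=7262 B_ack=5000
After event 4: A_seq=5199 A_ack=7262 B_seq=7262 B_ack=5199
After event 5: A_seq=5258 A_ack=7262 B_seq=7262 B_ack=5258

5258 7262 7262 5258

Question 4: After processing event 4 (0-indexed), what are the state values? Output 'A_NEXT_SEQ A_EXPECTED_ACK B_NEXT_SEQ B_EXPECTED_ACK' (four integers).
After event 0: A_seq=5000 A_ack=7000 B_seq=7068 B_ack=5000
After event 1: A_seq=5000 A_ack=7000 B_seq=7117 B_ack=5000
After event 2: A_seq=5000 A_ack=7000 B_seq=7262 B_ack=5000
After event 3: A_seq=5000 A_ack=7262 B_seq=7262 B_ack=5000
After event 4: A_seq=5199 A_ack=7262 B_seq=7262 B_ack=5199

5199 7262 7262 5199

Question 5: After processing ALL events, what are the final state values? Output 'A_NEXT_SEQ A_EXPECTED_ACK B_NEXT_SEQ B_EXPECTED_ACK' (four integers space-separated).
After event 0: A_seq=5000 A_ack=7000 B_seq=7068 B_ack=5000
After event 1: A_seq=5000 A_ack=7000 B_seq=7117 B_ack=5000
After event 2: A_seq=5000 A_ack=7000 B_seq=7262 B_ack=5000
After event 3: A_seq=5000 A_ack=7262 B_seq=7262 B_ack=5000
After event 4: A_seq=5199 A_ack=7262 B_seq=7262 B_ack=5199
After event 5: A_seq=5258 A_ack=7262 B_seq=7262 B_ack=5258

Answer: 5258 7262 7262 5258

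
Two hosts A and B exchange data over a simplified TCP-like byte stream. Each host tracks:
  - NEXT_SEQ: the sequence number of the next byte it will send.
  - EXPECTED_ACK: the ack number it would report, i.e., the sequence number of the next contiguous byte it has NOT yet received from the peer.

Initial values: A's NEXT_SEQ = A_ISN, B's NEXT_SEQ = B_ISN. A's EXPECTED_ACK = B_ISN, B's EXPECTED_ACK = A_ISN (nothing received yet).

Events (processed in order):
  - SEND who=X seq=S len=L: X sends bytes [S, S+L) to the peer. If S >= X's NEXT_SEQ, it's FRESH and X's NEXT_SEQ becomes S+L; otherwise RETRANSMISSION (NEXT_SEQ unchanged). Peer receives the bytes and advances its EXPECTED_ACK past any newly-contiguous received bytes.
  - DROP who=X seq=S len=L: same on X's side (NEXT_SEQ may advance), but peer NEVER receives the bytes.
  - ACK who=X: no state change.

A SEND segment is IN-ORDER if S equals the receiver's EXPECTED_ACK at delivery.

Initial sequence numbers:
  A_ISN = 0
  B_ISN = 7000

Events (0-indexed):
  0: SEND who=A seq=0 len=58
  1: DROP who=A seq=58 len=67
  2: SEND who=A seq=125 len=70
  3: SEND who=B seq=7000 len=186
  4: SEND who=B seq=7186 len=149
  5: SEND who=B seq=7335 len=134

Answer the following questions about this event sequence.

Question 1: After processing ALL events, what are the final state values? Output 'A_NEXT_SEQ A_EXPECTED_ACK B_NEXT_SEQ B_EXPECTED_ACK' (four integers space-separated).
After event 0: A_seq=58 A_ack=7000 B_seq=7000 B_ack=58
After event 1: A_seq=125 A_ack=7000 B_seq=7000 B_ack=58
After event 2: A_seq=195 A_ack=7000 B_seq=7000 B_ack=58
After event 3: A_seq=195 A_ack=7186 B_seq=7186 B_ack=58
After event 4: A_seq=195 A_ack=7335 B_seq=7335 B_ack=58
After event 5: A_seq=195 A_ack=7469 B_seq=7469 B_ack=58

Answer: 195 7469 7469 58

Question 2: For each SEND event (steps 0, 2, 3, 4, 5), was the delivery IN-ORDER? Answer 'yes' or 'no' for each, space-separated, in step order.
Step 0: SEND seq=0 -> in-order
Step 2: SEND seq=125 -> out-of-order
Step 3: SEND seq=7000 -> in-order
Step 4: SEND seq=7186 -> in-order
Step 5: SEND seq=7335 -> in-order

Answer: yes no yes yes yes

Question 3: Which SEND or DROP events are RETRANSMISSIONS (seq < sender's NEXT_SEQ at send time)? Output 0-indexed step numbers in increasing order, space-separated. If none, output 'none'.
Answer: none

Derivation:
Step 0: SEND seq=0 -> fresh
Step 1: DROP seq=58 -> fresh
Step 2: SEND seq=125 -> fresh
Step 3: SEND seq=7000 -> fresh
Step 4: SEND seq=7186 -> fresh
Step 5: SEND seq=7335 -> fresh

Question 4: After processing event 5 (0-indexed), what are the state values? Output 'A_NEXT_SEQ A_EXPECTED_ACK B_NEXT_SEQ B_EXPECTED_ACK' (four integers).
After event 0: A_seq=58 A_ack=7000 B_seq=7000 B_ack=58
After event 1: A_seq=125 A_ack=7000 B_seq=7000 B_ack=58
After event 2: A_seq=195 A_ack=7000 B_seq=7000 B_ack=58
After event 3: A_seq=195 A_ack=7186 B_seq=7186 B_ack=58
After event 4: A_seq=195 A_ack=7335 B_seq=7335 B_ack=58
After event 5: A_seq=195 A_ack=7469 B_seq=7469 B_ack=58

195 7469 7469 58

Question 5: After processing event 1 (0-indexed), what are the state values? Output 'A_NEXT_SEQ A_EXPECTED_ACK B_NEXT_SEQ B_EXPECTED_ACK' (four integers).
After event 0: A_seq=58 A_ack=7000 B_seq=7000 B_ack=58
After event 1: A_seq=125 A_ack=7000 B_seq=7000 B_ack=58

125 7000 7000 58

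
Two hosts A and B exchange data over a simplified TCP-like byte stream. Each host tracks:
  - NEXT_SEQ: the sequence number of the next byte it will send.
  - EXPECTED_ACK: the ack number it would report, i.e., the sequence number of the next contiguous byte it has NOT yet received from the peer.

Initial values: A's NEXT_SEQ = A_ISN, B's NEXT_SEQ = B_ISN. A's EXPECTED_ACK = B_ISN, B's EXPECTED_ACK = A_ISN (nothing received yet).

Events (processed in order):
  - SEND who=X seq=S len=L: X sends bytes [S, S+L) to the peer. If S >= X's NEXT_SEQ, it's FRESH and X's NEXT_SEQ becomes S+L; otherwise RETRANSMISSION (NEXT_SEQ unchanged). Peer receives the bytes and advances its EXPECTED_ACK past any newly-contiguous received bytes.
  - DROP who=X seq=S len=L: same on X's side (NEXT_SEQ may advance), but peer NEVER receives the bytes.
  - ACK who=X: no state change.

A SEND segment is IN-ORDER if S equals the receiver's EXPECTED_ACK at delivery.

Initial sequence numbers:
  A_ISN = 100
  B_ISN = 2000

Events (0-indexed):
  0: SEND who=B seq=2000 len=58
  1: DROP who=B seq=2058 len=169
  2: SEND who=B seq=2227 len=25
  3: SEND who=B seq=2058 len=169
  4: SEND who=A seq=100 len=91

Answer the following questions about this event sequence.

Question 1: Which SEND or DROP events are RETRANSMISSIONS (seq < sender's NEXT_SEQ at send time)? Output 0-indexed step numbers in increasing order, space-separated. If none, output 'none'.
Step 0: SEND seq=2000 -> fresh
Step 1: DROP seq=2058 -> fresh
Step 2: SEND seq=2227 -> fresh
Step 3: SEND seq=2058 -> retransmit
Step 4: SEND seq=100 -> fresh

Answer: 3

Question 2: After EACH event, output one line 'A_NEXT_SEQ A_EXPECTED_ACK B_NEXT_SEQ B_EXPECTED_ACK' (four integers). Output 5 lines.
100 2058 2058 100
100 2058 2227 100
100 2058 2252 100
100 2252 2252 100
191 2252 2252 191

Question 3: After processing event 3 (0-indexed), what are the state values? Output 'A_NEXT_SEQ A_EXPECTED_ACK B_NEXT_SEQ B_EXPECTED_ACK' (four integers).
After event 0: A_seq=100 A_ack=2058 B_seq=2058 B_ack=100
After event 1: A_seq=100 A_ack=2058 B_seq=2227 B_ack=100
After event 2: A_seq=100 A_ack=2058 B_seq=2252 B_ack=100
After event 3: A_seq=100 A_ack=2252 B_seq=2252 B_ack=100

100 2252 2252 100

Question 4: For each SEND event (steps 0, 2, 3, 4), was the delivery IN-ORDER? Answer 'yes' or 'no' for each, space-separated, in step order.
Step 0: SEND seq=2000 -> in-order
Step 2: SEND seq=2227 -> out-of-order
Step 3: SEND seq=2058 -> in-order
Step 4: SEND seq=100 -> in-order

Answer: yes no yes yes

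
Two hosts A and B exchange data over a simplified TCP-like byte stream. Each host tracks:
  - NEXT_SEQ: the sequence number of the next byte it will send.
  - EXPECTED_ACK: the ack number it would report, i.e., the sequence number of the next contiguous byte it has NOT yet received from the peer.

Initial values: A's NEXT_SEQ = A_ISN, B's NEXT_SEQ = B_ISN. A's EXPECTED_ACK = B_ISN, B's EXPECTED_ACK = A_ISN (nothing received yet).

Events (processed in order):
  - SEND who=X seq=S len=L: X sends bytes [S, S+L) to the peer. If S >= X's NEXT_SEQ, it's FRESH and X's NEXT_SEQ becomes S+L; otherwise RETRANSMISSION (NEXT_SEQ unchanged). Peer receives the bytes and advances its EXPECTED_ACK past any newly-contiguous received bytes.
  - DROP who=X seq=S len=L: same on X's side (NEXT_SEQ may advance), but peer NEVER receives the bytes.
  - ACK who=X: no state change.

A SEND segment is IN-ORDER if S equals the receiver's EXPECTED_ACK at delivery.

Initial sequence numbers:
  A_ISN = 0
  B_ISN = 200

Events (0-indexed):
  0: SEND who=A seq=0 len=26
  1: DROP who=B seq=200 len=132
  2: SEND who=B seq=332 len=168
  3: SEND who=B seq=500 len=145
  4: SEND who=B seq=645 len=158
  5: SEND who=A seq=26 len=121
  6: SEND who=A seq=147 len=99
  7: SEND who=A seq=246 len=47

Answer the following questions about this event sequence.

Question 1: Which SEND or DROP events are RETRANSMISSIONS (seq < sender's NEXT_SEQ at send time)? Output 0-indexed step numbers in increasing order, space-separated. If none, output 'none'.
Step 0: SEND seq=0 -> fresh
Step 1: DROP seq=200 -> fresh
Step 2: SEND seq=332 -> fresh
Step 3: SEND seq=500 -> fresh
Step 4: SEND seq=645 -> fresh
Step 5: SEND seq=26 -> fresh
Step 6: SEND seq=147 -> fresh
Step 7: SEND seq=246 -> fresh

Answer: none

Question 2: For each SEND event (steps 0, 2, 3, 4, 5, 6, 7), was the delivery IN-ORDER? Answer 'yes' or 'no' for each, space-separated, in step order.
Step 0: SEND seq=0 -> in-order
Step 2: SEND seq=332 -> out-of-order
Step 3: SEND seq=500 -> out-of-order
Step 4: SEND seq=645 -> out-of-order
Step 5: SEND seq=26 -> in-order
Step 6: SEND seq=147 -> in-order
Step 7: SEND seq=246 -> in-order

Answer: yes no no no yes yes yes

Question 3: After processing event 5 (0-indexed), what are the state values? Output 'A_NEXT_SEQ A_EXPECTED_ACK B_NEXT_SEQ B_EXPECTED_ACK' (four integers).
After event 0: A_seq=26 A_ack=200 B_seq=200 B_ack=26
After event 1: A_seq=26 A_ack=200 B_seq=332 B_ack=26
After event 2: A_seq=26 A_ack=200 B_seq=500 B_ack=26
After event 3: A_seq=26 A_ack=200 B_seq=645 B_ack=26
After event 4: A_seq=26 A_ack=200 B_seq=803 B_ack=26
After event 5: A_seq=147 A_ack=200 B_seq=803 B_ack=147

147 200 803 147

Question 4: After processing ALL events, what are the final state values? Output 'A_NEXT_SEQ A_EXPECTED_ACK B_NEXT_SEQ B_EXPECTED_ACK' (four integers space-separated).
Answer: 293 200 803 293

Derivation:
After event 0: A_seq=26 A_ack=200 B_seq=200 B_ack=26
After event 1: A_seq=26 A_ack=200 B_seq=332 B_ack=26
After event 2: A_seq=26 A_ack=200 B_seq=500 B_ack=26
After event 3: A_seq=26 A_ack=200 B_seq=645 B_ack=26
After event 4: A_seq=26 A_ack=200 B_seq=803 B_ack=26
After event 5: A_seq=147 A_ack=200 B_seq=803 B_ack=147
After event 6: A_seq=246 A_ack=200 B_seq=803 B_ack=246
After event 7: A_seq=293 A_ack=200 B_seq=803 B_ack=293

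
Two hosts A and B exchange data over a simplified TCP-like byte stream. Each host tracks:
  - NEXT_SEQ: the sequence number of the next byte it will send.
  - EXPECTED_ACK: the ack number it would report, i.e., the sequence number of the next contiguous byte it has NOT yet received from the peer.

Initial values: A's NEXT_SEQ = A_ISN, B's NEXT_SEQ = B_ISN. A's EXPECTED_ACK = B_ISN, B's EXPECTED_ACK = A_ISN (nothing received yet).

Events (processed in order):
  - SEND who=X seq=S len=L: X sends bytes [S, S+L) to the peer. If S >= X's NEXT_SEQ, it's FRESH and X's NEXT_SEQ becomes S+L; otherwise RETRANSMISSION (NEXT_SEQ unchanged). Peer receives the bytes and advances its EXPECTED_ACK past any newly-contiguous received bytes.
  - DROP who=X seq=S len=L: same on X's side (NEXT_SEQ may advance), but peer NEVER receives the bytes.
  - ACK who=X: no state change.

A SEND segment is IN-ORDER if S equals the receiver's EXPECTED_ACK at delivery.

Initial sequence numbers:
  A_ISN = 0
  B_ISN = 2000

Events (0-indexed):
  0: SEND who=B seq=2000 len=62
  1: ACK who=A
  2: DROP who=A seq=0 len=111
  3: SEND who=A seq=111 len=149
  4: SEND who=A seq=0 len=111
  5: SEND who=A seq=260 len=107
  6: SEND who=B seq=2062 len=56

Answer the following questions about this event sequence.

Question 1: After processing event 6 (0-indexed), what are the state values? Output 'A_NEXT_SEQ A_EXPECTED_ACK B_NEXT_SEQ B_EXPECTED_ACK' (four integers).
After event 0: A_seq=0 A_ack=2062 B_seq=2062 B_ack=0
After event 1: A_seq=0 A_ack=2062 B_seq=2062 B_ack=0
After event 2: A_seq=111 A_ack=2062 B_seq=2062 B_ack=0
After event 3: A_seq=260 A_ack=2062 B_seq=2062 B_ack=0
After event 4: A_seq=260 A_ack=2062 B_seq=2062 B_ack=260
After event 5: A_seq=367 A_ack=2062 B_seq=2062 B_ack=367
After event 6: A_seq=367 A_ack=2118 B_seq=2118 B_ack=367

367 2118 2118 367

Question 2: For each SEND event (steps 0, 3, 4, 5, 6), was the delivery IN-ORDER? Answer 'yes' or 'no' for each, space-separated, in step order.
Step 0: SEND seq=2000 -> in-order
Step 3: SEND seq=111 -> out-of-order
Step 4: SEND seq=0 -> in-order
Step 5: SEND seq=260 -> in-order
Step 6: SEND seq=2062 -> in-order

Answer: yes no yes yes yes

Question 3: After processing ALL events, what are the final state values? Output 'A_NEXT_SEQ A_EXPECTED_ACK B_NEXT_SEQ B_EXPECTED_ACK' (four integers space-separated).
Answer: 367 2118 2118 367

Derivation:
After event 0: A_seq=0 A_ack=2062 B_seq=2062 B_ack=0
After event 1: A_seq=0 A_ack=2062 B_seq=2062 B_ack=0
After event 2: A_seq=111 A_ack=2062 B_seq=2062 B_ack=0
After event 3: A_seq=260 A_ack=2062 B_seq=2062 B_ack=0
After event 4: A_seq=260 A_ack=2062 B_seq=2062 B_ack=260
After event 5: A_seq=367 A_ack=2062 B_seq=2062 B_ack=367
After event 6: A_seq=367 A_ack=2118 B_seq=2118 B_ack=367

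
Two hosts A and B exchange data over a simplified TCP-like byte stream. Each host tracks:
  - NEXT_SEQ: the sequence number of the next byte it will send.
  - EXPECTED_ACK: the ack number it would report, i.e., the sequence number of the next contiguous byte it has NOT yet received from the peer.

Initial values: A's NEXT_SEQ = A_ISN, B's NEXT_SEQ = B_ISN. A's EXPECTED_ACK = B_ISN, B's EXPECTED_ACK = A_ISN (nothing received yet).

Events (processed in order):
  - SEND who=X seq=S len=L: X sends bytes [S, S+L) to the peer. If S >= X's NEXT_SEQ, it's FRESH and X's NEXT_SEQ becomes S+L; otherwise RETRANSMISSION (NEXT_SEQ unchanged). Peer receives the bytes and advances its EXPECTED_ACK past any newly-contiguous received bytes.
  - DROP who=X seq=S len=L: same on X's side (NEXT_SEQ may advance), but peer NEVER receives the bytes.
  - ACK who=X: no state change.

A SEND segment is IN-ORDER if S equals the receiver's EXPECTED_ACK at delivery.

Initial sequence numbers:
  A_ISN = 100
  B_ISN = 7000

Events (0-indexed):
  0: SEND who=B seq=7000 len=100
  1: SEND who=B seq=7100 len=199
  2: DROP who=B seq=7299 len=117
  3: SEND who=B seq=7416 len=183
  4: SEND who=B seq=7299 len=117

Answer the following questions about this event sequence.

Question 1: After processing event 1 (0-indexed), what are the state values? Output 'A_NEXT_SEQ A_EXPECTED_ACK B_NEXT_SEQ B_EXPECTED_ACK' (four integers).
After event 0: A_seq=100 A_ack=7100 B_seq=7100 B_ack=100
After event 1: A_seq=100 A_ack=7299 B_seq=7299 B_ack=100

100 7299 7299 100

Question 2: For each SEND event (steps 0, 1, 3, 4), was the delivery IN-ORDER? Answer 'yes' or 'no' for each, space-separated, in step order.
Step 0: SEND seq=7000 -> in-order
Step 1: SEND seq=7100 -> in-order
Step 3: SEND seq=7416 -> out-of-order
Step 4: SEND seq=7299 -> in-order

Answer: yes yes no yes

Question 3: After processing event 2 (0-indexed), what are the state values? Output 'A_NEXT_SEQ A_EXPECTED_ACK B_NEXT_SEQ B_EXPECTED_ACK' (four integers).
After event 0: A_seq=100 A_ack=7100 B_seq=7100 B_ack=100
After event 1: A_seq=100 A_ack=7299 B_seq=7299 B_ack=100
After event 2: A_seq=100 A_ack=7299 B_seq=7416 B_ack=100

100 7299 7416 100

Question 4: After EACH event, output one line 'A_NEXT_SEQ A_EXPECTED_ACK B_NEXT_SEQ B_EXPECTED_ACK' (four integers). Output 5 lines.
100 7100 7100 100
100 7299 7299 100
100 7299 7416 100
100 7299 7599 100
100 7599 7599 100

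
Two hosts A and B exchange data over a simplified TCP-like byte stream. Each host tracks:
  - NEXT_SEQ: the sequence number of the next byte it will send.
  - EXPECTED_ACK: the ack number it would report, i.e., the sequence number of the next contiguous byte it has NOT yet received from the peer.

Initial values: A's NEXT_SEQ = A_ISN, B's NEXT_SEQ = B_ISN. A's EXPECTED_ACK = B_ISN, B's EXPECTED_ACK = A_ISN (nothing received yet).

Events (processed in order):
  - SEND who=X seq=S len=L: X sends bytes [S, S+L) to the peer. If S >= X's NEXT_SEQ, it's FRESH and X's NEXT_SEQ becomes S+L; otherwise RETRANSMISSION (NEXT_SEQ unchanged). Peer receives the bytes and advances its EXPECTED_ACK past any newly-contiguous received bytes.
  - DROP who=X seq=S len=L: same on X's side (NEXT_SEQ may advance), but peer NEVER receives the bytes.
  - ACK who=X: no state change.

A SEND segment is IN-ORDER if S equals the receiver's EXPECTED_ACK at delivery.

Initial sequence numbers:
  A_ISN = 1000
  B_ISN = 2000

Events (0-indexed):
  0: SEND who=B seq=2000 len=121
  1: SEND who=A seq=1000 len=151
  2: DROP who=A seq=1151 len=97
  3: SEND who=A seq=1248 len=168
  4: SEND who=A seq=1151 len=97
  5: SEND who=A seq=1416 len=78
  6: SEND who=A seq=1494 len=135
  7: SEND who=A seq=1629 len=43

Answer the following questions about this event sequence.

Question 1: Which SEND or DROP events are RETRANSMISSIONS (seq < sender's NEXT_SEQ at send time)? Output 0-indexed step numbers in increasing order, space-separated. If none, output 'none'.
Answer: 4

Derivation:
Step 0: SEND seq=2000 -> fresh
Step 1: SEND seq=1000 -> fresh
Step 2: DROP seq=1151 -> fresh
Step 3: SEND seq=1248 -> fresh
Step 4: SEND seq=1151 -> retransmit
Step 5: SEND seq=1416 -> fresh
Step 6: SEND seq=1494 -> fresh
Step 7: SEND seq=1629 -> fresh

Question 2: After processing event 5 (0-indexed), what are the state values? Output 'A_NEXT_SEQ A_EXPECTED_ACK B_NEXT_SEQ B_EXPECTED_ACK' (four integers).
After event 0: A_seq=1000 A_ack=2121 B_seq=2121 B_ack=1000
After event 1: A_seq=1151 A_ack=2121 B_seq=2121 B_ack=1151
After event 2: A_seq=1248 A_ack=2121 B_seq=2121 B_ack=1151
After event 3: A_seq=1416 A_ack=2121 B_seq=2121 B_ack=1151
After event 4: A_seq=1416 A_ack=2121 B_seq=2121 B_ack=1416
After event 5: A_seq=1494 A_ack=2121 B_seq=2121 B_ack=1494

1494 2121 2121 1494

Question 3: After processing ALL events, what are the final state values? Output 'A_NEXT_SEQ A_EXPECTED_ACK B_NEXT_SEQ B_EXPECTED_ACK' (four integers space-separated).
Answer: 1672 2121 2121 1672

Derivation:
After event 0: A_seq=1000 A_ack=2121 B_seq=2121 B_ack=1000
After event 1: A_seq=1151 A_ack=2121 B_seq=2121 B_ack=1151
After event 2: A_seq=1248 A_ack=2121 B_seq=2121 B_ack=1151
After event 3: A_seq=1416 A_ack=2121 B_seq=2121 B_ack=1151
After event 4: A_seq=1416 A_ack=2121 B_seq=2121 B_ack=1416
After event 5: A_seq=1494 A_ack=2121 B_seq=2121 B_ack=1494
After event 6: A_seq=1629 A_ack=2121 B_seq=2121 B_ack=1629
After event 7: A_seq=1672 A_ack=2121 B_seq=2121 B_ack=1672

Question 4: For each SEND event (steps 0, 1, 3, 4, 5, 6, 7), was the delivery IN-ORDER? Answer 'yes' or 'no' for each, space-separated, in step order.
Answer: yes yes no yes yes yes yes

Derivation:
Step 0: SEND seq=2000 -> in-order
Step 1: SEND seq=1000 -> in-order
Step 3: SEND seq=1248 -> out-of-order
Step 4: SEND seq=1151 -> in-order
Step 5: SEND seq=1416 -> in-order
Step 6: SEND seq=1494 -> in-order
Step 7: SEND seq=1629 -> in-order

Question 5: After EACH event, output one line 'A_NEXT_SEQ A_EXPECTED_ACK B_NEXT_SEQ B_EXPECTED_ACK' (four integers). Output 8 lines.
1000 2121 2121 1000
1151 2121 2121 1151
1248 2121 2121 1151
1416 2121 2121 1151
1416 2121 2121 1416
1494 2121 2121 1494
1629 2121 2121 1629
1672 2121 2121 1672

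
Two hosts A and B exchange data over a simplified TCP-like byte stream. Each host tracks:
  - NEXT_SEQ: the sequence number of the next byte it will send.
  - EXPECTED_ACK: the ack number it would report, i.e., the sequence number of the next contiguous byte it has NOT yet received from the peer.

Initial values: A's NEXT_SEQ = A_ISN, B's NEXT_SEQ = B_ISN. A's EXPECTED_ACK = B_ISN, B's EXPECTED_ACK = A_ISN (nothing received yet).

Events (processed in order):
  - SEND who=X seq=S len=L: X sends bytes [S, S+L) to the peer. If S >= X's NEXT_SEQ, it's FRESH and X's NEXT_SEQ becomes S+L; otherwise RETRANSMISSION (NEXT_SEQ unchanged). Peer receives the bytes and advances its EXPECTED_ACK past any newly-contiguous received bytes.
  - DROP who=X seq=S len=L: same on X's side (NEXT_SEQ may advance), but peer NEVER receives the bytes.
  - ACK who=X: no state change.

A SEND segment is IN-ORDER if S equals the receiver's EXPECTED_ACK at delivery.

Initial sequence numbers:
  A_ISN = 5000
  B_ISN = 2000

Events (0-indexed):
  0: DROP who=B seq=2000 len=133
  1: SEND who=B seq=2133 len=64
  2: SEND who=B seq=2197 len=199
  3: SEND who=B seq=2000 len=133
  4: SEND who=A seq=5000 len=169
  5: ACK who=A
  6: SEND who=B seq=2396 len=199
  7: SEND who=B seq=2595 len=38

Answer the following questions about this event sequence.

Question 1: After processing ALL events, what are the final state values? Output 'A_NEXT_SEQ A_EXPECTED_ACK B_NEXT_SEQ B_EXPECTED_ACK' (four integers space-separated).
After event 0: A_seq=5000 A_ack=2000 B_seq=2133 B_ack=5000
After event 1: A_seq=5000 A_ack=2000 B_seq=2197 B_ack=5000
After event 2: A_seq=5000 A_ack=2000 B_seq=2396 B_ack=5000
After event 3: A_seq=5000 A_ack=2396 B_seq=2396 B_ack=5000
After event 4: A_seq=5169 A_ack=2396 B_seq=2396 B_ack=5169
After event 5: A_seq=5169 A_ack=2396 B_seq=2396 B_ack=5169
After event 6: A_seq=5169 A_ack=2595 B_seq=2595 B_ack=5169
After event 7: A_seq=5169 A_ack=2633 B_seq=2633 B_ack=5169

Answer: 5169 2633 2633 5169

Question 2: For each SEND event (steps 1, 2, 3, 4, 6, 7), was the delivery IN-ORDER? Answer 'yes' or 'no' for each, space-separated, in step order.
Step 1: SEND seq=2133 -> out-of-order
Step 2: SEND seq=2197 -> out-of-order
Step 3: SEND seq=2000 -> in-order
Step 4: SEND seq=5000 -> in-order
Step 6: SEND seq=2396 -> in-order
Step 7: SEND seq=2595 -> in-order

Answer: no no yes yes yes yes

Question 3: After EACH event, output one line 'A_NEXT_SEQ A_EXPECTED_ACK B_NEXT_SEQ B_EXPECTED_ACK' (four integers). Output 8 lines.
5000 2000 2133 5000
5000 2000 2197 5000
5000 2000 2396 5000
5000 2396 2396 5000
5169 2396 2396 5169
5169 2396 2396 5169
5169 2595 2595 5169
5169 2633 2633 5169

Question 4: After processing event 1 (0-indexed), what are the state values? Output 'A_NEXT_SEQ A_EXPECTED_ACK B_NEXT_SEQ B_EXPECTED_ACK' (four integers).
After event 0: A_seq=5000 A_ack=2000 B_seq=2133 B_ack=5000
After event 1: A_seq=5000 A_ack=2000 B_seq=2197 B_ack=5000

5000 2000 2197 5000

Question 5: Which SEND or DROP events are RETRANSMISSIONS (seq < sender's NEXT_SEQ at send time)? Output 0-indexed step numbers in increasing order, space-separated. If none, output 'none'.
Answer: 3

Derivation:
Step 0: DROP seq=2000 -> fresh
Step 1: SEND seq=2133 -> fresh
Step 2: SEND seq=2197 -> fresh
Step 3: SEND seq=2000 -> retransmit
Step 4: SEND seq=5000 -> fresh
Step 6: SEND seq=2396 -> fresh
Step 7: SEND seq=2595 -> fresh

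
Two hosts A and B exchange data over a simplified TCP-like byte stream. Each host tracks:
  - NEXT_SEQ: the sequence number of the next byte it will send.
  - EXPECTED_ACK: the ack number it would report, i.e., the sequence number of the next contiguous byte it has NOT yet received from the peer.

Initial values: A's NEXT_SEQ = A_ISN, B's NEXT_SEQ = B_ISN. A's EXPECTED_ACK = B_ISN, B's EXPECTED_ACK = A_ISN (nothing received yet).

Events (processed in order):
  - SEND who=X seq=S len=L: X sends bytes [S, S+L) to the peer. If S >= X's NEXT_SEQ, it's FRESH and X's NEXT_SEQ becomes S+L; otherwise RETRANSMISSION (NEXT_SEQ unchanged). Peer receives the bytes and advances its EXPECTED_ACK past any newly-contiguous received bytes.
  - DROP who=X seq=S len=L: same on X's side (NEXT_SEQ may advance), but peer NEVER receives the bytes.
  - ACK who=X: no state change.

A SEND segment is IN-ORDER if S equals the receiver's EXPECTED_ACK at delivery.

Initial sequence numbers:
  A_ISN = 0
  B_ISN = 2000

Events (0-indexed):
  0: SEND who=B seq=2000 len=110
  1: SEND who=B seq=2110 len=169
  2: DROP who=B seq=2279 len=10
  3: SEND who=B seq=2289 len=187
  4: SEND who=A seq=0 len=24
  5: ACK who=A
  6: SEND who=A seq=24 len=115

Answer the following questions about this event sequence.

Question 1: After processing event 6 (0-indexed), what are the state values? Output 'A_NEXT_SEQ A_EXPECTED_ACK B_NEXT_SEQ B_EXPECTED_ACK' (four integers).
After event 0: A_seq=0 A_ack=2110 B_seq=2110 B_ack=0
After event 1: A_seq=0 A_ack=2279 B_seq=2279 B_ack=0
After event 2: A_seq=0 A_ack=2279 B_seq=2289 B_ack=0
After event 3: A_seq=0 A_ack=2279 B_seq=2476 B_ack=0
After event 4: A_seq=24 A_ack=2279 B_seq=2476 B_ack=24
After event 5: A_seq=24 A_ack=2279 B_seq=2476 B_ack=24
After event 6: A_seq=139 A_ack=2279 B_seq=2476 B_ack=139

139 2279 2476 139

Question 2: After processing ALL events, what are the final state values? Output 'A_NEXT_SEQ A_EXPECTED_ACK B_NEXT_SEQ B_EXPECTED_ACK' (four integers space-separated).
Answer: 139 2279 2476 139

Derivation:
After event 0: A_seq=0 A_ack=2110 B_seq=2110 B_ack=0
After event 1: A_seq=0 A_ack=2279 B_seq=2279 B_ack=0
After event 2: A_seq=0 A_ack=2279 B_seq=2289 B_ack=0
After event 3: A_seq=0 A_ack=2279 B_seq=2476 B_ack=0
After event 4: A_seq=24 A_ack=2279 B_seq=2476 B_ack=24
After event 5: A_seq=24 A_ack=2279 B_seq=2476 B_ack=24
After event 6: A_seq=139 A_ack=2279 B_seq=2476 B_ack=139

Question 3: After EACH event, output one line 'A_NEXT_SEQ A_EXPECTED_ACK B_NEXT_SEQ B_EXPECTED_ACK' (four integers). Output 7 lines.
0 2110 2110 0
0 2279 2279 0
0 2279 2289 0
0 2279 2476 0
24 2279 2476 24
24 2279 2476 24
139 2279 2476 139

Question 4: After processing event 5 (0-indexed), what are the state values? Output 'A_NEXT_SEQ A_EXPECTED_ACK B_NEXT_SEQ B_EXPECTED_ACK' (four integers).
After event 0: A_seq=0 A_ack=2110 B_seq=2110 B_ack=0
After event 1: A_seq=0 A_ack=2279 B_seq=2279 B_ack=0
After event 2: A_seq=0 A_ack=2279 B_seq=2289 B_ack=0
After event 3: A_seq=0 A_ack=2279 B_seq=2476 B_ack=0
After event 4: A_seq=24 A_ack=2279 B_seq=2476 B_ack=24
After event 5: A_seq=24 A_ack=2279 B_seq=2476 B_ack=24

24 2279 2476 24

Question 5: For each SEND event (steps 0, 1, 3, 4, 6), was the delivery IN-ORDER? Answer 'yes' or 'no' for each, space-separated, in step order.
Answer: yes yes no yes yes

Derivation:
Step 0: SEND seq=2000 -> in-order
Step 1: SEND seq=2110 -> in-order
Step 3: SEND seq=2289 -> out-of-order
Step 4: SEND seq=0 -> in-order
Step 6: SEND seq=24 -> in-order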